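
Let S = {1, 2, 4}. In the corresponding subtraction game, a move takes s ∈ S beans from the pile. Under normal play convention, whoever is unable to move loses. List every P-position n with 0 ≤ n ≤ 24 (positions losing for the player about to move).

n :  0  1  2  3  4  5  6  7  8  9 10 11 12 13 14 15 16 17 18 19 20 21 22 23 24
G :  0  1  2  0  1  2  0  1  2  0  1  2  0  1  2  0  1  2  0  1  2  0  1  2  0
P-positions are exactly the n with G(n) = 0.

0, 3, 6, 9, 12, 15, 18, 21, 24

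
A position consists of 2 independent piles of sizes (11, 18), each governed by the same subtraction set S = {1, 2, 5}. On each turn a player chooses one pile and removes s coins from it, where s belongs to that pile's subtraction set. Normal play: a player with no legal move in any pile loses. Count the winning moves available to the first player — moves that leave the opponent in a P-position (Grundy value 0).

All piles use S = {1, 2, 5}:
n :  0  1  2  3  4  5  6  7  8  9 10 11 12 13 14 15 16 17 18
G :  0  1  2  0  1  2  0  1  2  0  1  2  0  1  2  0  1  2  0
Pile A: G(11) = 2.
Pile B: G(18) = 0.
Combined Grundy value = 2 ⊕ 0 = 2.
A winning move leaves total XOR = 0, i.e. changes one component's Grundy value g to g ⊕ X where X is the current total.
Pile A: need g' = 2⊕2 = 0. Options: 11−1→G=1, 11−2→G=0, 11−5→G=0. Hits: 2.
Pile B: need g' = 0⊕2 = 2. Options: 18−1→G=2, 18−2→G=1, 18−5→G=1. Hits: 1.

3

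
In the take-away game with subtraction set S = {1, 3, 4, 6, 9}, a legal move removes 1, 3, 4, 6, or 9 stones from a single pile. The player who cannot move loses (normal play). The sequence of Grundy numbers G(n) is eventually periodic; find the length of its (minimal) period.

G(0) = 0
G(1) = mex{0} = 1
G(2) = mex{1} = 0
G(3) = mex{0,0} = 1
G(4) = mex{1,1,0} = 2
G(5) = mex{2,0,1} = 3
G(6) = mex{3,1,0,0} = 2
G(7) = mex{2,2,1,1} = 0
G(8) = mex{0,3,2,0} = 1
G(9) = mex{1,2,3,1,0} = 4
G(10) = mex{4,0,2,2,1} = 3
G(11) = mex{3,1,0,3,0} = 2
G(12) = mex{2,4,1,2,1} = 0
G(13) = mex{0,3,4,0,2} = 1
G(14) = mex{1,2,3,1,3} = 0
G(15) = mex{0,0,2,4,2} = 1
G(16) = mex{1,1,0,3,0} = 2
G(17) = mex{2,0,1,2,1} = 3
G(18) = mex{3,1,0,0,4} = 2
G(19) = mex{2,2,1,1,3} = 0
G(20) = mex{0,3,2,0,2} = 1
G(21) = mex{1,2,3,1,0} = 4
G(22) = mex{4,0,2,2,1} = 3
G(23) = mex{3,1,0,3,0} = 2
G(24) = mex{2,4,1,2,1} = 0
G(25) = mex{0,3,4,0,2} = 1
G(n+12) = G(n) holds for n = 0,…,8 (a full window of length max(S) = 9), so the sequence is purely periodic with period 12.

12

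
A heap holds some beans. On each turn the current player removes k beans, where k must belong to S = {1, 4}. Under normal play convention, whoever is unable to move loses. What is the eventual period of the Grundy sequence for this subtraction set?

n :  0  1  2  3  4  5  6  7  8  9 10 11 12 13 14
G :  0  1  0  1  2  0  1  0  1  2  0  1  0  1  2
G(n+5) = G(n) holds for n = 0,…,3 (a full window of length max(S) = 4), so the sequence is purely periodic with period 5.

5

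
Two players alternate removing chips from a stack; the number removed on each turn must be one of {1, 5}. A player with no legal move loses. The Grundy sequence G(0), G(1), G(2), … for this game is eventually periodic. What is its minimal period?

n :  0  1  2  3  4  5  6  7  8  9 10 11 12 13 14
G :  0  1  0  1  0  1  0  1  0  1  0  1  0  1  0
G(n+2) = G(n) holds for n = 0,…,4 (a full window of length max(S) = 5), so the sequence is purely periodic with period 2.

2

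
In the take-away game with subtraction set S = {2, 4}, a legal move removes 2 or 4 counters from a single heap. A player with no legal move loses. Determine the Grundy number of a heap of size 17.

2

n :  0  1  2  3  4  5  6  7  8  9 10 11 12 13 14 15 16 17
G :  0  0  1  1  2  2  0  0  1  1  2  2  0  0  1  1  2  2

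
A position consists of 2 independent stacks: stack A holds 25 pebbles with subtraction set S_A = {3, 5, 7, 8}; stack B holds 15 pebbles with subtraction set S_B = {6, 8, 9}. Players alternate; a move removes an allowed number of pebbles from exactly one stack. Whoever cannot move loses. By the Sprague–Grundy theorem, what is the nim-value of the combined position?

Stack A, S = {3, 5, 7, 8}:
G(0) = 0
G(1) = mex{} = 0
G(2) = mex{} = 0
G(3) = mex{0} = 1
G(4) = mex{0} = 1
G(5) = mex{0,0} = 1
G(6) = mex{1,0} = 2
G(7) = mex{1,0,0} = 2
G(8) = mex{1,1,0,0} = 2
G(9) = mex{2,1,0,0} = 3
G(10) = mex{2,1,1,0} = 3
G(11) = mex{2,2,1,1} = 0
G(12) = mex{3,2,1,1} = 0
G(13) = mex{3,2,2,1} = 0
G(14) = mex{0,3,2,2} = 1
G(15) = mex{0,3,2,2} = 1
G(16) = mex{0,0,3,2} = 1
G(17) = mex{1,0,3,3} = 2
G(18) = mex{1,0,0,3} = 2
G(19) = mex{1,1,0,0} = 2
G(20) = mex{2,1,0,0} = 3
G(21) = mex{2,1,1,0} = 3
G(22) = mex{2,2,1,1} = 0
G(23) = mex{3,2,1,1} = 0
G(24) = mex{3,2,2,1} = 0
G(25) = mex{0,3,2,2} = 1
G_A(25) = 1.
Stack B, S = {6, 8, 9}:
G(0) = 0
G(1) = mex{} = 0
G(2) = mex{} = 0
G(3) = mex{} = 0
G(4) = mex{} = 0
G(5) = mex{} = 0
G(6) = mex{0} = 1
G(7) = mex{0} = 1
G(8) = mex{0,0} = 1
G(9) = mex{0,0,0} = 1
G(10) = mex{0,0,0} = 1
G(11) = mex{0,0,0} = 1
G(12) = mex{1,0,0} = 2
G(13) = mex{1,0,0} = 2
G(14) = mex{1,1,0} = 2
G(15) = mex{1,1,1} = 0
G_B(15) = 0.
Combined Grundy value = 1 ⊕ 0 = 1.

1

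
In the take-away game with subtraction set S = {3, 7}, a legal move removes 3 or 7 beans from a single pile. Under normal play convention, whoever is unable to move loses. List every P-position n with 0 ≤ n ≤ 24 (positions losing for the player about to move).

n :  0  1  2  3  4  5  6  7  8  9 10 11 12 13 14 15 16 17 18 19 20 21 22 23 24
G :  0  0  0  1  1  1  0  2  2  1  0  0  0  1  1  1  0  2  2  1  0  0  0  1  1
P-positions are exactly the n with G(n) = 0.

0, 1, 2, 6, 10, 11, 12, 16, 20, 21, 22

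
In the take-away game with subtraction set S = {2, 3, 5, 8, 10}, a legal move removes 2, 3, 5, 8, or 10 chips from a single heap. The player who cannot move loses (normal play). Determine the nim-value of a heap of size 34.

G(0) = 0
G(1) = mex{} = 0
G(2) = mex{0} = 1
G(3) = mex{0,0} = 1
G(4) = mex{1,0} = 2
G(5) = mex{1,1,0} = 2
G(6) = mex{2,1,0} = 3
G(7) = mex{2,2,1} = 0
G(8) = mex{3,2,1,0} = 4
G(9) = mex{0,3,2,0} = 1
G(10) = mex{4,0,2,1,0} = 3
G(11) = mex{1,4,3,1,0} = 2
G(12) = mex{3,1,0,2,1} = 4
G(13) = mex{2,3,4,2,1} = 0
G(14) = mex{4,2,1,3,2} = 0
G(15) = mex{0,4,3,0,2} = 1
G(16) = mex{0,0,2,4,3} = 1
G(17) = mex{1,0,4,1,0} = 2
G(18) = mex{1,1,0,3,4} = 2
G(19) = mex{2,1,0,2,1} = 3
G(20) = mex{2,2,1,4,3} = 0
G(21) = mex{3,2,1,0,2} = 4
G(22) = mex{0,3,2,0,4} = 1
G(23) = mex{4,0,2,1,0} = 3
G(24) = mex{1,4,3,1,0} = 2
G(25) = mex{3,1,0,2,1} = 4
G(26) = mex{2,3,4,2,1} = 0
G(27) = mex{4,2,1,3,2} = 0
G(28) = mex{0,4,3,0,2} = 1
G(29) = mex{0,0,2,4,3} = 1
G(30) = mex{1,0,4,1,0} = 2
G(31) = mex{1,1,0,3,4} = 2
G(32) = mex{2,1,0,2,1} = 3
G(33) = mex{2,2,1,4,3} = 0
G(34) = mex{3,2,1,0,2} = 4

4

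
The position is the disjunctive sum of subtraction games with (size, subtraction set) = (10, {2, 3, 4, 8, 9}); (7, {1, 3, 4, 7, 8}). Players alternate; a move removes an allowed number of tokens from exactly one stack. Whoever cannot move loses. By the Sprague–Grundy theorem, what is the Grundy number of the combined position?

Stack A, S = {2, 3, 4, 8, 9}:
G(0) = 0
G(1) = mex{} = 0
G(2) = mex{0} = 1
G(3) = mex{0,0} = 1
G(4) = mex{1,0,0} = 2
G(5) = mex{1,1,0} = 2
G(6) = mex{2,1,1} = 0
G(7) = mex{2,2,1} = 0
G(8) = mex{0,2,2,0} = 1
G(9) = mex{0,0,2,0,0} = 1
G(10) = mex{1,0,0,1,0} = 2
G_A(10) = 2.
Stack B, S = {1, 3, 4, 7, 8}:
G(0) = 0
G(1) = mex{0} = 1
G(2) = mex{1} = 0
G(3) = mex{0,0} = 1
G(4) = mex{1,1,0} = 2
G(5) = mex{2,0,1} = 3
G(6) = mex{3,1,0} = 2
G(7) = mex{2,2,1,0} = 3
G_B(7) = 3.
Combined Grundy value = 2 ⊕ 3 = 1.

1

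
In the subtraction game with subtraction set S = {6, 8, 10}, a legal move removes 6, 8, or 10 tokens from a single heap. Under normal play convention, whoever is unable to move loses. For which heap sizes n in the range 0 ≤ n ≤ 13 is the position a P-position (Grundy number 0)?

G(0) = 0
G(1) = mex{} = 0
G(2) = mex{} = 0
G(3) = mex{} = 0
G(4) = mex{} = 0
G(5) = mex{} = 0
G(6) = mex{0} = 1
G(7) = mex{0} = 1
G(8) = mex{0,0} = 1
G(9) = mex{0,0} = 1
G(10) = mex{0,0,0} = 1
G(11) = mex{0,0,0} = 1
G(12) = mex{1,0,0} = 2
G(13) = mex{1,0,0} = 2
P-positions are exactly the n with G(n) = 0.

0, 1, 2, 3, 4, 5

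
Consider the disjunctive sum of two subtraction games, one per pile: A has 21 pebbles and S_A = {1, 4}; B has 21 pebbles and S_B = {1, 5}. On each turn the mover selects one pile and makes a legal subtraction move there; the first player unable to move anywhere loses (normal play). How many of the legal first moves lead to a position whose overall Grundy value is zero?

0

Pile A, S = {1, 4}:
n :  0  1  2  3  4  5  6  7  8  9 10 11 12 13 14 15 16 17 18 19 20 21
G :  0  1  0  1  2  0  1  0  1  2  0  1  0  1  2  0  1  0  1  2  0  1
G_A(21) = 1.
Pile B, S = {1, 5}:
G(0) = 0
G(1) = mex{0} = 1
G(2) = mex{1} = 0
G(3) = mex{0} = 1
G(4) = mex{1} = 0
G(5) = mex{0,0} = 1
G(6) = mex{1,1} = 0
G(7) = mex{0,0} = 1
G(8) = mex{1,1} = 0
G(9) = mex{0,0} = 1
G(10) = mex{1,1} = 0
G(11) = mex{0,0} = 1
G(12) = mex{1,1} = 0
G(13) = mex{0,0} = 1
G(14) = mex{1,1} = 0
G(15) = mex{0,0} = 1
G(16) = mex{1,1} = 0
G(17) = mex{0,0} = 1
G(18) = mex{1,1} = 0
G(19) = mex{0,0} = 1
G(20) = mex{1,1} = 0
G(21) = mex{0,0} = 1
G_B(21) = 1.
Combined Grundy value = 1 ⊕ 1 = 0.
A winning move leaves total XOR = 0, i.e. changes one component's Grundy value g to g ⊕ X where X is the current total.
Pile A: target g' = 1⊕0 = 1, but every legal move changes the Grundy value (mex property), so 0 moves.
Pile B: target g' = 1⊕0 = 1, but every legal move changes the Grundy value (mex property), so 0 moves.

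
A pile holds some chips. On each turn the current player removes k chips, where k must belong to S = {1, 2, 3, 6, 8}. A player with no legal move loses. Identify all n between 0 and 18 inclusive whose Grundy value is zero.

G(0) = 0
G(1) = mex{0} = 1
G(2) = mex{1,0} = 2
G(3) = mex{2,1,0} = 3
G(4) = mex{3,2,1} = 0
G(5) = mex{0,3,2} = 1
G(6) = mex{1,0,3,0} = 2
G(7) = mex{2,1,0,1} = 3
G(8) = mex{3,2,1,2,0} = 4
G(9) = mex{4,3,2,3,1} = 0
G(10) = mex{0,4,3,0,2} = 1
G(11) = mex{1,0,4,1,3} = 2
G(12) = mex{2,1,0,2,0} = 3
G(13) = mex{3,2,1,3,1} = 0
G(14) = mex{0,3,2,4,2} = 1
G(15) = mex{1,0,3,0,3} = 2
G(16) = mex{2,1,0,1,4} = 3
G(17) = mex{3,2,1,2,0} = 4
G(18) = mex{4,3,2,3,1} = 0
P-positions are exactly the n with G(n) = 0.

0, 4, 9, 13, 18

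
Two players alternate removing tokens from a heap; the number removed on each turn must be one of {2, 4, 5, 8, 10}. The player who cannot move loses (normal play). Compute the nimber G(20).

G(0) = 0
G(1) = mex{} = 0
G(2) = mex{0} = 1
G(3) = mex{0} = 1
G(4) = mex{1,0} = 2
G(5) = mex{1,0,0} = 2
G(6) = mex{2,1,0} = 3
G(7) = mex{2,1,1} = 0
G(8) = mex{3,2,1,0} = 4
G(9) = mex{0,2,2,0} = 1
G(10) = mex{4,3,2,1,0} = 5
G(11) = mex{1,0,3,1,0} = 2
G(12) = mex{5,4,0,2,1} = 3
G(13) = mex{2,1,4,2,1} = 0
G(14) = mex{3,5,1,3,2} = 0
G(15) = mex{0,2,5,0,2} = 1
G(16) = mex{0,3,2,4,3} = 1
G(17) = mex{1,0,3,1,0} = 2
G(18) = mex{1,0,0,5,4} = 2
G(19) = mex{2,1,0,2,1} = 3
G(20) = mex{2,1,1,3,5} = 0

0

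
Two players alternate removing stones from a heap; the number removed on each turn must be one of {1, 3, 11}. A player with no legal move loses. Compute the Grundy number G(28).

n :  0  1  2  3  4  5  6  7  8  9 10 11 12 13 14 15 16 17 18 19 20 21 22 23 24 25 26 27 28
G :  0  1  0  1  0  1  0  1  0  1  0  1  0  1  0  1  0  1  0  1  0  1  0  1  0  1  0  1  0

0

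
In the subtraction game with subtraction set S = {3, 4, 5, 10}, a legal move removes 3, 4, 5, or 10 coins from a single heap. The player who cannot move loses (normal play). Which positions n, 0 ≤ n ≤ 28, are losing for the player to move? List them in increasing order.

n :  0  1  2  3  4  5  6  7  8  9 10 11 12 13 14 15 16 17 18 19 20 21 22 23 24 25 26 27 28
G :  0  0  0  1  1  1  2  2  0  0  3  1  1  2  2  0  0  0  1  1  1  2  2  0  0  3  1  1  2
P-positions are exactly the n with G(n) = 0.

0, 1, 2, 8, 9, 15, 16, 17, 23, 24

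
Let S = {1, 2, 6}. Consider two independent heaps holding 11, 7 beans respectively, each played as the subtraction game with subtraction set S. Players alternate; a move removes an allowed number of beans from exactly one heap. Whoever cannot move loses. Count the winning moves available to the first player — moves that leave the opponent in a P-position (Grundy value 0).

All heaps use S = {1, 2, 6}:
G(0) = 0
G(1) = mex{0} = 1
G(2) = mex{1,0} = 2
G(3) = mex{2,1} = 0
G(4) = mex{0,2} = 1
G(5) = mex{1,0} = 2
G(6) = mex{2,1,0} = 3
G(7) = mex{3,2,1} = 0
G(8) = mex{0,3,2} = 1
G(9) = mex{1,0,0} = 2
G(10) = mex{2,1,1} = 0
G(11) = mex{0,2,2} = 1
Heap A: G(11) = 1.
Heap B: G(7) = 0.
Combined Grundy value = 1 ⊕ 0 = 1.
A winning move leaves total XOR = 0, i.e. changes one component's Grundy value g to g ⊕ X where X is the current total.
Heap A: need g' = 1⊕1 = 0. Options: 11−1→G=0, 11−2→G=2, 11−6→G=2. Hits: 1.
Heap B: need g' = 0⊕1 = 1. Options: 7−1→G=3, 7−2→G=2, 7−6→G=1. Hits: 1.

2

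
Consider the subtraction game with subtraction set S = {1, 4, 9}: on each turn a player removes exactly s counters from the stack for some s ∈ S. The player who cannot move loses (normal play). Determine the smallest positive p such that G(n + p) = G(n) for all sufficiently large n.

G(0) = 0
G(1) = mex{0} = 1
G(2) = mex{1} = 0
G(3) = mex{0} = 1
G(4) = mex{1,0} = 2
G(5) = mex{2,1} = 0
G(6) = mex{0,0} = 1
G(7) = mex{1,1} = 0
G(8) = mex{0,2} = 1
G(9) = mex{1,0,0} = 2
G(10) = mex{2,1,1} = 0
G(11) = mex{0,0,0} = 1
G(12) = mex{1,1,1} = 0
G(13) = mex{0,2,2} = 1
G(14) = mex{1,0,0} = 2
G(15) = mex{2,1,1} = 0
G(n+5) = G(n) holds for n = 0,…,8 (a full window of length max(S) = 9), so the sequence is purely periodic with period 5.

5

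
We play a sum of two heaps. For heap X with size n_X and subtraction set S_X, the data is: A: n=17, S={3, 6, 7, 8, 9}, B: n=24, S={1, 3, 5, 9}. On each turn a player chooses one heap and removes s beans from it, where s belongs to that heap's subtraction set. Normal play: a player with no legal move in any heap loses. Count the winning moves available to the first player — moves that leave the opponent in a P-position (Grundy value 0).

Heap A, S = {3, 6, 7, 8, 9}:
n :  0  1  2  3  4  5  6  7  8  9 10 11 12 13 14 15 16 17
G :  0  0  0  1  1  1  2  2  2  3  3  3  0  0  0  1  1  1
G_A(17) = 1.
Heap B, S = {1, 3, 5, 9}:
n :  0  1  2  3  4  5  6  7  8  9 10 11 12 13 14 15 16 17 18 19 20 21 22 23 24
G :  0  1  0  1  0  1  0  1  0  1  0  1  0  1  0  1  0  1  0  1  0  1  0  1  0
G_B(24) = 0.
Combined Grundy value = 1 ⊕ 0 = 1.
A winning move leaves total XOR = 0, i.e. changes one component's Grundy value g to g ⊕ X where X is the current total.
Heap A: need g' = 1⊕1 = 0. Options: 17−3→G=0, 17−6→G=3, 17−7→G=3, 17−8→G=3, 17−9→G=2. Hits: 1.
Heap B: need g' = 0⊕1 = 1. Options: 24−1→G=1, 24−3→G=1, 24−5→G=1, 24−9→G=1. Hits: 4.

5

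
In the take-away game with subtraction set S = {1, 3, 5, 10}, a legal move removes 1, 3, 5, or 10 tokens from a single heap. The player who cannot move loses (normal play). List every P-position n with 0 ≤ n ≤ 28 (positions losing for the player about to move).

0, 2, 4, 6, 8, 15, 17, 19, 21, 23

G(0) = 0
G(1) = mex{0} = 1
G(2) = mex{1} = 0
G(3) = mex{0,0} = 1
G(4) = mex{1,1} = 0
G(5) = mex{0,0,0} = 1
G(6) = mex{1,1,1} = 0
G(7) = mex{0,0,0} = 1
G(8) = mex{1,1,1} = 0
G(9) = mex{0,0,0} = 1
G(10) = mex{1,1,1,0} = 2
G(11) = mex{2,0,0,1} = 3
G(12) = mex{3,1,1,0} = 2
G(13) = mex{2,2,0,1} = 3
G(14) = mex{3,3,1,0} = 2
G(15) = mex{2,2,2,1} = 0
G(16) = mex{0,3,3,0} = 1
G(17) = mex{1,2,2,1} = 0
G(18) = mex{0,0,3,0} = 1
G(19) = mex{1,1,2,1} = 0
G(20) = mex{0,0,0,2} = 1
G(21) = mex{1,1,1,3} = 0
G(22) = mex{0,0,0,2} = 1
G(23) = mex{1,1,1,3} = 0
G(24) = mex{0,0,0,2} = 1
G(25) = mex{1,1,1,0} = 2
G(26) = mex{2,0,0,1} = 3
G(27) = mex{3,1,1,0} = 2
G(28) = mex{2,2,0,1} = 3
P-positions are exactly the n with G(n) = 0.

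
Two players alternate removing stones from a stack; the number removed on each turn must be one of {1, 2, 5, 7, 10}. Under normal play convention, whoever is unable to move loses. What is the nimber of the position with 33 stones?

G(0) = 0
G(1) = mex{0} = 1
G(2) = mex{1,0} = 2
G(3) = mex{2,1} = 0
G(4) = mex{0,2} = 1
G(5) = mex{1,0,0} = 2
G(6) = mex{2,1,1} = 0
G(7) = mex{0,2,2,0} = 1
G(8) = mex{1,0,0,1} = 2
G(9) = mex{2,1,1,2} = 0
G(10) = mex{0,2,2,0,0} = 1
G(11) = mex{1,0,0,1,1} = 2
G(12) = mex{2,1,1,2,2} = 0
G(13) = mex{0,2,2,0,0} = 1
G(14) = mex{1,0,0,1,1} = 2
G(15) = mex{2,1,1,2,2} = 0
G(16) = mex{0,2,2,0,0} = 1
G(17) = mex{1,0,0,1,1} = 2
G(18) = mex{2,1,1,2,2} = 0
G(19) = mex{0,2,2,0,0} = 1
G(20) = mex{1,0,0,1,1} = 2
G(21) = mex{2,1,1,2,2} = 0
G(22) = mex{0,2,2,0,0} = 1
G(23) = mex{1,0,0,1,1} = 2
G(24) = mex{2,1,1,2,2} = 0
G(25) = mex{0,2,2,0,0} = 1
G(26) = mex{1,0,0,1,1} = 2
G(27) = mex{2,1,1,2,2} = 0
G(28) = mex{0,2,2,0,0} = 1
G(29) = mex{1,0,0,1,1} = 2
G(30) = mex{2,1,1,2,2} = 0
G(31) = mex{0,2,2,0,0} = 1
G(32) = mex{1,0,0,1,1} = 2
G(33) = mex{2,1,1,2,2} = 0

0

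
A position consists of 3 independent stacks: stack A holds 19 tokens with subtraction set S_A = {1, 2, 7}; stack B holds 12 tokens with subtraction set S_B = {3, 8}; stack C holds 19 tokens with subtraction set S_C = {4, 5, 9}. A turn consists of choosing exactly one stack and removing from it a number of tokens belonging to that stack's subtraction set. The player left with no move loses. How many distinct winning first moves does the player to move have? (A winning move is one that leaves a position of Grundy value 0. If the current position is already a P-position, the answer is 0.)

0

Stack A, S = {1, 2, 7}:
n :  0  1  2  3  4  5  6  7  8  9 10 11 12 13 14 15 16 17 18 19
G :  0  1  2  0  1  2  0  1  2  0  1  2  0  1  2  0  1  2  0  1
G_A(19) = 1.
Stack B, S = {3, 8}:
n :  0  1  2  3  4  5  6  7  8  9 10 11 12
G :  0  0  0  1  1  1  0  0  2  1  1  0  0
G_B(12) = 0.
Stack C, S = {4, 5, 9}:
G(0) = 0
G(1) = mex{} = 0
G(2) = mex{} = 0
G(3) = mex{} = 0
G(4) = mex{0} = 1
G(5) = mex{0,0} = 1
G(6) = mex{0,0} = 1
G(7) = mex{0,0} = 1
G(8) = mex{1,0} = 2
G(9) = mex{1,1,0} = 2
G(10) = mex{1,1,0} = 2
G(11) = mex{1,1,0} = 2
G(12) = mex{2,1,0} = 3
G(13) = mex{2,2,1} = 0
G(14) = mex{2,2,1} = 0
G(15) = mex{2,2,1} = 0
G(16) = mex{3,2,1} = 0
G(17) = mex{0,3,2} = 1
G(18) = mex{0,0,2} = 1
G(19) = mex{0,0,2} = 1
G_C(19) = 1.
Combined Grundy value = 1 ⊕ 0 ⊕ 1 = 0.
A winning move leaves total XOR = 0, i.e. changes one component's Grundy value g to g ⊕ X where X is the current total.
Stack A: target g' = 1⊕0 = 1, but every legal move changes the Grundy value (mex property), so 0 moves.
Stack B: target g' = 0⊕0 = 0, but every legal move changes the Grundy value (mex property), so 0 moves.
Stack C: target g' = 1⊕0 = 1, but every legal move changes the Grundy value (mex property), so 0 moves.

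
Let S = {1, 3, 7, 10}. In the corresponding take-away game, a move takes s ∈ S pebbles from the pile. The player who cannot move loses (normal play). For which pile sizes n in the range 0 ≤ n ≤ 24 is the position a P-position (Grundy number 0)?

G(0) = 0
G(1) = mex{0} = 1
G(2) = mex{1} = 0
G(3) = mex{0,0} = 1
G(4) = mex{1,1} = 0
G(5) = mex{0,0} = 1
G(6) = mex{1,1} = 0
G(7) = mex{0,0,0} = 1
G(8) = mex{1,1,1} = 0
G(9) = mex{0,0,0} = 1
G(10) = mex{1,1,1,0} = 2
G(11) = mex{2,0,0,1} = 3
G(12) = mex{3,1,1,0} = 2
G(13) = mex{2,2,0,1} = 3
G(14) = mex{3,3,1,0} = 2
G(15) = mex{2,2,0,1} = 3
G(16) = mex{3,3,1,0} = 2
G(17) = mex{2,2,2,1} = 0
G(18) = mex{0,3,3,0} = 1
G(19) = mex{1,2,2,1} = 0
G(20) = mex{0,0,3,2} = 1
G(21) = mex{1,1,2,3} = 0
G(22) = mex{0,0,3,2} = 1
G(23) = mex{1,1,2,3} = 0
G(24) = mex{0,0,0,2} = 1
P-positions are exactly the n with G(n) = 0.

0, 2, 4, 6, 8, 17, 19, 21, 23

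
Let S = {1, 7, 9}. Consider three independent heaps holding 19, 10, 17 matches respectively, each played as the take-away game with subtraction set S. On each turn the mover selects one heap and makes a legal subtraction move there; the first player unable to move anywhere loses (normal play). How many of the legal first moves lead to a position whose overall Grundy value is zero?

0

All heaps use S = {1, 7, 9}:
n :  0  1  2  3  4  5  6  7  8  9 10 11 12 13 14 15 16 17 18 19
G :  0  1  0  1  0  1  0  1  0  1  0  1  0  1  0  1  0  1  0  1
Heap A: G(19) = 1.
Heap B: G(10) = 0.
Heap C: G(17) = 1.
Combined Grundy value = 1 ⊕ 0 ⊕ 1 = 0.
A winning move leaves total XOR = 0, i.e. changes one component's Grundy value g to g ⊕ X where X is the current total.
Heap A: target g' = 1⊕0 = 1, but every legal move changes the Grundy value (mex property), so 0 moves.
Heap B: target g' = 0⊕0 = 0, but every legal move changes the Grundy value (mex property), so 0 moves.
Heap C: target g' = 1⊕0 = 1, but every legal move changes the Grundy value (mex property), so 0 moves.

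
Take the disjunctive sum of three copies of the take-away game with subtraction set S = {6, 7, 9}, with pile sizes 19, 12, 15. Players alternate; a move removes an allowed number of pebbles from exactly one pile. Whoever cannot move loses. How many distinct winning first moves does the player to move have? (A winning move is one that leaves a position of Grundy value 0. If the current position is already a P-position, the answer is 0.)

All piles use S = {6, 7, 9}:
G(0) = 0
G(1) = mex{} = 0
G(2) = mex{} = 0
G(3) = mex{} = 0
G(4) = mex{} = 0
G(5) = mex{} = 0
G(6) = mex{0} = 1
G(7) = mex{0,0} = 1
G(8) = mex{0,0} = 1
G(9) = mex{0,0,0} = 1
G(10) = mex{0,0,0} = 1
G(11) = mex{0,0,0} = 1
G(12) = mex{1,0,0} = 2
G(13) = mex{1,1,0} = 2
G(14) = mex{1,1,0} = 2
G(15) = mex{1,1,1} = 0
G(16) = mex{1,1,1} = 0
G(17) = mex{1,1,1} = 0
G(18) = mex{2,1,1} = 0
G(19) = mex{2,2,1} = 0
Pile A: G(19) = 0.
Pile B: G(12) = 2.
Pile C: G(15) = 0.
Combined Grundy value = 0 ⊕ 2 ⊕ 0 = 2.
A winning move leaves total XOR = 0, i.e. changes one component's Grundy value g to g ⊕ X where X is the current total.
Pile A: need g' = 0⊕2 = 2. Options: 19−6→G=2, 19−7→G=2, 19−9→G=1. Hits: 2.
Pile B: need g' = 2⊕2 = 0. Options: 12−6→G=1, 12−7→G=0, 12−9→G=0. Hits: 2.
Pile C: need g' = 0⊕2 = 2. Options: 15−6→G=1, 15−7→G=1, 15−9→G=1. Hits: 0.

4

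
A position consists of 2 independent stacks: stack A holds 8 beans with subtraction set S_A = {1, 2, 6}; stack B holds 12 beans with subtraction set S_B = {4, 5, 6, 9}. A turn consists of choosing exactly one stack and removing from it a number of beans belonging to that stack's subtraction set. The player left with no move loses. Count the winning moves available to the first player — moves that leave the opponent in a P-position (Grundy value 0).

3

Stack A, S = {1, 2, 6}:
G(0) = 0
G(1) = mex{0} = 1
G(2) = mex{1,0} = 2
G(3) = mex{2,1} = 0
G(4) = mex{0,2} = 1
G(5) = mex{1,0} = 2
G(6) = mex{2,1,0} = 3
G(7) = mex{3,2,1} = 0
G(8) = mex{0,3,2} = 1
G_A(8) = 1.
Stack B, S = {4, 5, 6, 9}:
n :  0  1  2  3  4  5  6  7  8  9 10 11 12
G :  0  0  0  0  1  1  1  1  2  2  2  2  3
G_B(12) = 3.
Combined Grundy value = 1 ⊕ 3 = 2.
A winning move leaves total XOR = 0, i.e. changes one component's Grundy value g to g ⊕ X where X is the current total.
Stack A: need g' = 1⊕2 = 3. Options: 8−1→G=0, 8−2→G=3, 8−6→G=2. Hits: 1.
Stack B: need g' = 3⊕2 = 1. Options: 12−4→G=2, 12−5→G=1, 12−6→G=1, 12−9→G=0. Hits: 2.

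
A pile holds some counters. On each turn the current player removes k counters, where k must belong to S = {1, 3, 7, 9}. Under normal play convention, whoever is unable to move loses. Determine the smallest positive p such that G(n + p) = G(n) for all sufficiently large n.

n :  0  1  2  3  4  5  6  7  8  9 10 11 12 13 14
G :  0  1  0  1  0  1  0  1  0  1  0  1  0  1  0
G(n+2) = G(n) holds for n = 0,…,8 (a full window of length max(S) = 9), so the sequence is purely periodic with period 2.

2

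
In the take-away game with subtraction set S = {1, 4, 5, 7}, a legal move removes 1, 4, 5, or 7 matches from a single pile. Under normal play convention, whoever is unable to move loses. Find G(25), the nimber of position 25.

1

G(0) = 0
G(1) = mex{0} = 1
G(2) = mex{1} = 0
G(3) = mex{0} = 1
G(4) = mex{1,0} = 2
G(5) = mex{2,1,0} = 3
G(6) = mex{3,0,1} = 2
G(7) = mex{2,1,0,0} = 3
G(8) = mex{3,2,1,1} = 0
G(9) = mex{0,3,2,0} = 1
G(10) = mex{1,2,3,1} = 0
G(11) = mex{0,3,2,2} = 1
G(12) = mex{1,0,3,3} = 2
G(13) = mex{2,1,0,2} = 3
G(14) = mex{3,0,1,3} = 2
G(15) = mex{2,1,0,0} = 3
G(16) = mex{3,2,1,1} = 0
G(17) = mex{0,3,2,0} = 1
G(18) = mex{1,2,3,1} = 0
G(19) = mex{0,3,2,2} = 1
G(20) = mex{1,0,3,3} = 2
G(21) = mex{2,1,0,2} = 3
G(22) = mex{3,0,1,3} = 2
G(23) = mex{2,1,0,0} = 3
G(24) = mex{3,2,1,1} = 0
G(25) = mex{0,3,2,0} = 1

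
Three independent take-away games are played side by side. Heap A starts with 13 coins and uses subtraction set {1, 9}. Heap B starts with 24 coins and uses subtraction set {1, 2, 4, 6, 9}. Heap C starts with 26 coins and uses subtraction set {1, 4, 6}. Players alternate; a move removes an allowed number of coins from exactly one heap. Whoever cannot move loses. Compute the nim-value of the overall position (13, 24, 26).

0

Heap A, S = {1, 9}:
n :  0  1  2  3  4  5  6  7  8  9 10 11 12 13
G :  0  1  0  1  0  1  0  1  0  1  0  1  0  1
G_A(13) = 1.
Heap B, S = {1, 2, 4, 6, 9}:
G(0) = 0
G(1) = mex{0} = 1
G(2) = mex{1,0} = 2
G(3) = mex{2,1} = 0
G(4) = mex{0,2,0} = 1
G(5) = mex{1,0,1} = 2
G(6) = mex{2,1,2,0} = 3
G(7) = mex{3,2,0,1} = 4
G(8) = mex{4,3,1,2} = 0
G(9) = mex{0,4,2,0,0} = 1
G(10) = mex{1,0,3,1,1} = 2
G(11) = mex{2,1,4,2,2} = 0
G(12) = mex{0,2,0,3,0} = 1
G(13) = mex{1,0,1,4,1} = 2
G(14) = mex{2,1,2,0,2} = 3
G(15) = mex{3,2,0,1,3} = 4
G(16) = mex{4,3,1,2,4} = 0
G(17) = mex{0,4,2,0,0} = 1
G(18) = mex{1,0,3,1,1} = 2
G(19) = mex{2,1,4,2,2} = 0
G(20) = mex{0,2,0,3,0} = 1
G(21) = mex{1,0,1,4,1} = 2
G(22) = mex{2,1,2,0,2} = 3
G(23) = mex{3,2,0,1,3} = 4
G(24) = mex{4,3,1,2,4} = 0
G_B(24) = 0.
Heap C, S = {1, 4, 6}:
G(0) = 0
G(1) = mex{0} = 1
G(2) = mex{1} = 0
G(3) = mex{0} = 1
G(4) = mex{1,0} = 2
G(5) = mex{2,1} = 0
G(6) = mex{0,0,0} = 1
G(7) = mex{1,1,1} = 0
G(8) = mex{0,2,0} = 1
G(9) = mex{1,0,1} = 2
G(10) = mex{2,1,2} = 0
G(11) = mex{0,0,0} = 1
G(12) = mex{1,1,1} = 0
G(13) = mex{0,2,0} = 1
G(14) = mex{1,0,1} = 2
G(15) = mex{2,1,2} = 0
G(16) = mex{0,0,0} = 1
G(17) = mex{1,1,1} = 0
G(18) = mex{0,2,0} = 1
G(19) = mex{1,0,1} = 2
G(20) = mex{2,1,2} = 0
G(21) = mex{0,0,0} = 1
G(22) = mex{1,1,1} = 0
G(23) = mex{0,2,0} = 1
G(24) = mex{1,0,1} = 2
G(25) = mex{2,1,2} = 0
G(26) = mex{0,0,0} = 1
G_C(26) = 1.
Combined Grundy value = 1 ⊕ 0 ⊕ 1 = 0.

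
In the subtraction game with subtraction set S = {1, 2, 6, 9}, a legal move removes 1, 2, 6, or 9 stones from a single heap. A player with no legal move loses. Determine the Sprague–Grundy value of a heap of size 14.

0

G(0) = 0
G(1) = mex{0} = 1
G(2) = mex{1,0} = 2
G(3) = mex{2,1} = 0
G(4) = mex{0,2} = 1
G(5) = mex{1,0} = 2
G(6) = mex{2,1,0} = 3
G(7) = mex{3,2,1} = 0
G(8) = mex{0,3,2} = 1
G(9) = mex{1,0,0,0} = 2
G(10) = mex{2,1,1,1} = 0
G(11) = mex{0,2,2,2} = 1
G(12) = mex{1,0,3,0} = 2
G(13) = mex{2,1,0,1} = 3
G(14) = mex{3,2,1,2} = 0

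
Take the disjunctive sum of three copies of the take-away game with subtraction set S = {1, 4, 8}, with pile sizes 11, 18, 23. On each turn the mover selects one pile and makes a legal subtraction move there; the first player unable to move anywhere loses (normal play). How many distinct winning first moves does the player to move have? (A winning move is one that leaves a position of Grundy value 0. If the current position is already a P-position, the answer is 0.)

4

All piles use S = {1, 4, 8}:
n :  0  1  2  3  4  5  6  7  8  9 10 11 12 13 14 15 16 17 18 19 20 21 22 23
G :  0  1  0  1  2  0  1  0  1  2  3  2  0  1  0  1  2  0  1  0  1  2  3  2
Pile A: G(11) = 2.
Pile B: G(18) = 1.
Pile C: G(23) = 2.
Combined Grundy value = 2 ⊕ 1 ⊕ 2 = 1.
A winning move leaves total XOR = 0, i.e. changes one component's Grundy value g to g ⊕ X where X is the current total.
Pile A: need g' = 2⊕1 = 3. Options: 11−1→G=3, 11−4→G=0, 11−8→G=1. Hits: 1.
Pile B: need g' = 1⊕1 = 0. Options: 18−1→G=0, 18−4→G=0, 18−8→G=3. Hits: 2.
Pile C: need g' = 2⊕1 = 3. Options: 23−1→G=3, 23−4→G=0, 23−8→G=1. Hits: 1.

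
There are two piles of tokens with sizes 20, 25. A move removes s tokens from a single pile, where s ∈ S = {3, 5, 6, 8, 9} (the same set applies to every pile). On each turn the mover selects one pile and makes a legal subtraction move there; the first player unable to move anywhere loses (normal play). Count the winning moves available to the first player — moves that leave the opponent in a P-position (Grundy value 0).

4

All piles use S = {3, 5, 6, 8, 9}:
n :  0  1  2  3  4  5  6  7  8  9 10 11 12 13 14 15 16 17 18 19 20 21 22 23 24 25
G :  0  0  0  1  1  1  2  2  2  3  3  3  0  0  0  1  1  1  2  2  2  3  3  3  0  0
Pile A: G(20) = 2.
Pile B: G(25) = 0.
Combined Grundy value = 2 ⊕ 0 = 2.
A winning move leaves total XOR = 0, i.e. changes one component's Grundy value g to g ⊕ X where X is the current total.
Pile A: need g' = 2⊕2 = 0. Options: 20−3→G=1, 20−5→G=1, 20−6→G=0, 20−8→G=0, 20−9→G=3. Hits: 2.
Pile B: need g' = 0⊕2 = 2. Options: 25−3→G=3, 25−5→G=2, 25−6→G=2, 25−8→G=1, 25−9→G=1. Hits: 2.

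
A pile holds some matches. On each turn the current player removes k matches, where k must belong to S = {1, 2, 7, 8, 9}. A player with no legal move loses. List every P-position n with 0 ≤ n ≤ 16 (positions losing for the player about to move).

0, 3, 6, 16

n :  0  1  2  3  4  5  6  7  8  9 10 11 12 13 14 15 16
G :  0  1  2  0  1  2  0  1  2  3  4  5  3  4  5  3  0
P-positions are exactly the n with G(n) = 0.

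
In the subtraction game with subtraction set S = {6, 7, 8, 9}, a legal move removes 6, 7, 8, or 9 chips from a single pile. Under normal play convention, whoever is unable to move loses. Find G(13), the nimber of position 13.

n :  0  1  2  3  4  5  6  7  8  9 10 11 12 13
G :  0  0  0  0  0  0  1  1  1  1  1  1  2  2

2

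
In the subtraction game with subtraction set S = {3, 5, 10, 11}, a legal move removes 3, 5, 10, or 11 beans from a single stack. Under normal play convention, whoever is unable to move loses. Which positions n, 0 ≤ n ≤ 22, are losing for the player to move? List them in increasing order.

0, 1, 2, 8, 9, 15, 16, 17

G(0) = 0
G(1) = mex{} = 0
G(2) = mex{} = 0
G(3) = mex{0} = 1
G(4) = mex{0} = 1
G(5) = mex{0,0} = 1
G(6) = mex{1,0} = 2
G(7) = mex{1,0} = 2
G(8) = mex{1,1} = 0
G(9) = mex{2,1} = 0
G(10) = mex{2,1,0} = 3
G(11) = mex{0,2,0,0} = 1
G(12) = mex{0,2,0,0} = 1
G(13) = mex{3,0,1,0} = 2
G(14) = mex{1,0,1,1} = 2
G(15) = mex{1,3,1,1} = 0
G(16) = mex{2,1,2,1} = 0
G(17) = mex{2,1,2,2} = 0
G(18) = mex{0,2,0,2} = 1
G(19) = mex{0,2,0,0} = 1
G(20) = mex{0,0,3,0} = 1
G(21) = mex{1,0,1,3} = 2
G(22) = mex{1,0,1,1} = 2
P-positions are exactly the n with G(n) = 0.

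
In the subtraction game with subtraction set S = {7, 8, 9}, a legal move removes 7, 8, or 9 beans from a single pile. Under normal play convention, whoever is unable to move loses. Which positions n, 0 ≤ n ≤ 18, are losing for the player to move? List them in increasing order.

0, 1, 2, 3, 4, 5, 6, 16, 17, 18

n :  0  1  2  3  4  5  6  7  8  9 10 11 12 13 14 15 16 17 18
G :  0  0  0  0  0  0  0  1  1  1  1  1  1  1  2  2  0  0  0
P-positions are exactly the n with G(n) = 0.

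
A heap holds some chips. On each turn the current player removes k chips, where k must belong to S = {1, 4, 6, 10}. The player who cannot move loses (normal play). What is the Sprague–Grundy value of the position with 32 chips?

2

n :  0  1  2  3  4  5  6  7  8  9 10 11 12 13 14 15 16 17 18 19 20 21 22 23 24 25 26 27 28 29 30 31 32
G :  0  1  0  1  2  0  1  0  1  2  3  2  3  4  0  1  0  1  2  0  1  0  1  2  3  2  3  4  0  1  0  1  2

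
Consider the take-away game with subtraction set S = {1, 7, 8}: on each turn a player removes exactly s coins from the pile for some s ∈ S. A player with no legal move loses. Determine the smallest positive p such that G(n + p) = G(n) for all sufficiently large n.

n :  0  1  2  3  4  5  6  7  8  9 10 11 12 13 14 15 16 17 18 19 20 21 22 23 24 25 26 27 28 29 30 31
G :  0  1  0  1  0  1  0  1  2  3  2  3  2  3  2  0  1  0  1  0  1  0  1  2  3  2  3  2  3  2  0  1
G(n+15) = G(n) holds for n = 0,…,7 (a full window of length max(S) = 8), so the sequence is purely periodic with period 15.

15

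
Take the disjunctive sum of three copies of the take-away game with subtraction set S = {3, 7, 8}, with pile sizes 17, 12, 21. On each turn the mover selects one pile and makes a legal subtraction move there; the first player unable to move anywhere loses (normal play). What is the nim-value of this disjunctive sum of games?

0

All piles use S = {3, 7, 8}:
G(0) = 0
G(1) = mex{} = 0
G(2) = mex{} = 0
G(3) = mex{0} = 1
G(4) = mex{0} = 1
G(5) = mex{0} = 1
G(6) = mex{1} = 0
G(7) = mex{1,0} = 2
G(8) = mex{1,0,0} = 2
G(9) = mex{0,0,0} = 1
G(10) = mex{2,1,0} = 3
G(11) = mex{2,1,1} = 0
G(12) = mex{1,1,1} = 0
G(13) = mex{3,0,1} = 2
G(14) = mex{0,2,0} = 1
G(15) = mex{0,2,2} = 1
G(16) = mex{2,1,2} = 0
G(17) = mex{1,3,1} = 0
G(18) = mex{1,0,3} = 2
G(19) = mex{0,0,0} = 1
G(20) = mex{0,2,0} = 1
G(21) = mex{2,1,2} = 0
Pile A: G(17) = 0.
Pile B: G(12) = 0.
Pile C: G(21) = 0.
Combined Grundy value = 0 ⊕ 0 ⊕ 0 = 0.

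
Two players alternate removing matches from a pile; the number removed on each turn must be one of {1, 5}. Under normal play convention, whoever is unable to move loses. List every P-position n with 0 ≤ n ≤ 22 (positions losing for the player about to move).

n :  0  1  2  3  4  5  6  7  8  9 10 11 12 13 14 15 16 17 18 19 20 21 22
G :  0  1  0  1  0  1  0  1  0  1  0  1  0  1  0  1  0  1  0  1  0  1  0
P-positions are exactly the n with G(n) = 0.

0, 2, 4, 6, 8, 10, 12, 14, 16, 18, 20, 22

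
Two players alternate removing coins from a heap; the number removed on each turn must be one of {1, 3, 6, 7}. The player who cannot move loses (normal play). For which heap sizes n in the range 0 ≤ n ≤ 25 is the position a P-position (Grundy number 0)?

n :  0  1  2  3  4  5  6  7  8  9 10 11 12 13 14 15 16 17 18 19 20 21 22 23 24 25
G :  0  1  0  1  0  1  2  3  2  3  2  3  0  1  0  1  0  1  2  3  2  3  2  3  0  1
P-positions are exactly the n with G(n) = 0.

0, 2, 4, 12, 14, 16, 24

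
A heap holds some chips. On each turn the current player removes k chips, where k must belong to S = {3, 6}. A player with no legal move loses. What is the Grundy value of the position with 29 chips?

n :  0  1  2  3  4  5  6  7  8  9 10 11 12 13 14 15 16 17 18 19 20 21 22 23 24 25 26 27 28 29
G :  0  0  0  1  1  1  2  2  2  0  0  0  1  1  1  2  2  2  0  0  0  1  1  1  2  2  2  0  0  0

0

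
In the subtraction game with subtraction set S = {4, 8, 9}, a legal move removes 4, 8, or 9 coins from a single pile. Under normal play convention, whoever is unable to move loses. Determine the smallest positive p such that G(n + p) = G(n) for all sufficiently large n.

13

n :  0  1  2  3  4  5  6  7  8  9 10 11 12 13 14 15 16 17 18 19 20 21 22 23 24 25 26 27
G :  0  0  0  0  1  1  1  1  2  2  2  2  3  0  0  0  0  1  1  1  1  2  2  2  2  3  0  0
G(n+13) = G(n) holds for n = 0,…,8 (a full window of length max(S) = 9), so the sequence is purely periodic with period 13.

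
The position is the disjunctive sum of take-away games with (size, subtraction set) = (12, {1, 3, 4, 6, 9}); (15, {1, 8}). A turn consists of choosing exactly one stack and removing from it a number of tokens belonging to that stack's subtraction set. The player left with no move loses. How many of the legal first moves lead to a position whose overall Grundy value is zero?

Stack A, S = {1, 3, 4, 6, 9}:
G(0) = 0
G(1) = mex{0} = 1
G(2) = mex{1} = 0
G(3) = mex{0,0} = 1
G(4) = mex{1,1,0} = 2
G(5) = mex{2,0,1} = 3
G(6) = mex{3,1,0,0} = 2
G(7) = mex{2,2,1,1} = 0
G(8) = mex{0,3,2,0} = 1
G(9) = mex{1,2,3,1,0} = 4
G(10) = mex{4,0,2,2,1} = 3
G(11) = mex{3,1,0,3,0} = 2
G(12) = mex{2,4,1,2,1} = 0
G_A(12) = 0.
Stack B, S = {1, 8}:
n :  0  1  2  3  4  5  6  7  8  9 10 11 12 13 14 15
G :  0  1  0  1  0  1  0  1  2  0  1  0  1  0  1  0
G_B(15) = 0.
Combined Grundy value = 0 ⊕ 0 = 0.
A winning move leaves total XOR = 0, i.e. changes one component's Grundy value g to g ⊕ X where X is the current total.
Stack A: target g' = 0⊕0 = 0, but every legal move changes the Grundy value (mex property), so 0 moves.
Stack B: target g' = 0⊕0 = 0, but every legal move changes the Grundy value (mex property), so 0 moves.

0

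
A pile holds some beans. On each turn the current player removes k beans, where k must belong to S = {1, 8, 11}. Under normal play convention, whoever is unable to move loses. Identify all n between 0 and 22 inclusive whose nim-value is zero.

0, 2, 4, 6, 9, 16, 18, 21

G(0) = 0
G(1) = mex{0} = 1
G(2) = mex{1} = 0
G(3) = mex{0} = 1
G(4) = mex{1} = 0
G(5) = mex{0} = 1
G(6) = mex{1} = 0
G(7) = mex{0} = 1
G(8) = mex{1,0} = 2
G(9) = mex{2,1} = 0
G(10) = mex{0,0} = 1
G(11) = mex{1,1,0} = 2
G(12) = mex{2,0,1} = 3
G(13) = mex{3,1,0} = 2
G(14) = mex{2,0,1} = 3
G(15) = mex{3,1,0} = 2
G(16) = mex{2,2,1} = 0
G(17) = mex{0,0,0} = 1
G(18) = mex{1,1,1} = 0
G(19) = mex{0,2,2} = 1
G(20) = mex{1,3,0} = 2
G(21) = mex{2,2,1} = 0
G(22) = mex{0,3,2} = 1
P-positions are exactly the n with G(n) = 0.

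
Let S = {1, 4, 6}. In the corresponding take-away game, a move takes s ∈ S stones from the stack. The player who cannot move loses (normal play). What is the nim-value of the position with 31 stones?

1

n :  0  1  2  3  4  5  6  7  8  9 10 11 12 13 14 15 16 17 18 19 20 21 22 23 24 25 26 27 28 29 30 31
G :  0  1  0  1  2  0  1  0  1  2  0  1  0  1  2  0  1  0  1  2  0  1  0  1  2  0  1  0  1  2  0  1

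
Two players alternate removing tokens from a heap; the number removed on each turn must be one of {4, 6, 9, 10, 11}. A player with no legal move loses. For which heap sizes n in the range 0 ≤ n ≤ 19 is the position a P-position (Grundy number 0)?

n :  0  1  2  3  4  5  6  7  8  9 10 11 12 13 14 15 16 17 18 19
G :  0  0  0  0  1  1  1  1  2  2  2  2  3  3  3  0  0  0  0  1
P-positions are exactly the n with G(n) = 0.

0, 1, 2, 3, 15, 16, 17, 18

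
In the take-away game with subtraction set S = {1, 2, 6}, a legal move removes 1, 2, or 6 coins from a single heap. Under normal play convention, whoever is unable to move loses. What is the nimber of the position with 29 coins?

1

n :  0  1  2  3  4  5  6  7  8  9 10 11 12 13 14 15 16 17 18 19 20 21 22 23 24 25 26 27 28 29
G :  0  1  2  0  1  2  3  0  1  2  0  1  2  3  0  1  2  0  1  2  3  0  1  2  0  1  2  3  0  1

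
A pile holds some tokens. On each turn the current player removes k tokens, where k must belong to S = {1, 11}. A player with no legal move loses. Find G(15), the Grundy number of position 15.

G(0) = 0
G(1) = mex{0} = 1
G(2) = mex{1} = 0
G(3) = mex{0} = 1
G(4) = mex{1} = 0
G(5) = mex{0} = 1
G(6) = mex{1} = 0
G(7) = mex{0} = 1
G(8) = mex{1} = 0
G(9) = mex{0} = 1
G(10) = mex{1} = 0
G(11) = mex{0,0} = 1
G(12) = mex{1,1} = 0
G(13) = mex{0,0} = 1
G(14) = mex{1,1} = 0
G(15) = mex{0,0} = 1

1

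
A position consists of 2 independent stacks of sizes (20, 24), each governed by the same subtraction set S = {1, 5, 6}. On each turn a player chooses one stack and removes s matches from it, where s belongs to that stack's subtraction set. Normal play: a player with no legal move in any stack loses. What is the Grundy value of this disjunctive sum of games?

3

All stacks use S = {1, 5, 6}:
n :  0  1  2  3  4  5  6  7  8  9 10 11 12 13 14 15 16 17 18 19 20 21 22 23 24
G :  0  1  0  1  0  1  2  3  2  3  2  0  1  0  1  0  1  2  3  2  3  2  0  1  0
Stack A: G(20) = 3.
Stack B: G(24) = 0.
Combined Grundy value = 3 ⊕ 0 = 3.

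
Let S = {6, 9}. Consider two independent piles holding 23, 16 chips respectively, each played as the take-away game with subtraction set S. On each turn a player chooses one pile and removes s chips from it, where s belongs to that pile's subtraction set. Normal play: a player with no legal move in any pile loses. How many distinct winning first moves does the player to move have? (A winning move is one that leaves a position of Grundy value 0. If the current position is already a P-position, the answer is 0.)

3

All piles use S = {6, 9}:
n :  0  1  2  3  4  5  6  7  8  9 10 11 12 13 14 15 16 17 18 19 20 21 22 23
G :  0  0  0  0  0  0  1  1  1  1  1  1  2  2  2  0  0  0  0  0  0  1  1  1
Pile A: G(23) = 1.
Pile B: G(16) = 0.
Combined Grundy value = 1 ⊕ 0 = 1.
A winning move leaves total XOR = 0, i.e. changes one component's Grundy value g to g ⊕ X where X is the current total.
Pile A: need g' = 1⊕1 = 0. Options: 23−6→G=0, 23−9→G=2. Hits: 1.
Pile B: need g' = 0⊕1 = 1. Options: 16−6→G=1, 16−9→G=1. Hits: 2.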